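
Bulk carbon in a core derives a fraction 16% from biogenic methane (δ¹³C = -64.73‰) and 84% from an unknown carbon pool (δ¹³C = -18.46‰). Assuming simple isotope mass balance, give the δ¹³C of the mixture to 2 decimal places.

-25.86‰

δ_mix = f_A·δ_A + f_B·δ_B
δ_mix = 0.16 × (-64.73) + 0.84 × (-18.46)
δ_mix = -10.357 + -15.506 = -25.863‰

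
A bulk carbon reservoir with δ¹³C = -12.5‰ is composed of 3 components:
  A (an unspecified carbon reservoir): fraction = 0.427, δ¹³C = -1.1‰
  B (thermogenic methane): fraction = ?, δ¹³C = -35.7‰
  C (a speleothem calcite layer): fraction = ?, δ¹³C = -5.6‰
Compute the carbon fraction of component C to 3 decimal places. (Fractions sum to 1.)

0.280

Let f_C and f_B be the unknown fractions; fractions sum to 1 so f_C + f_B = 0.573.
Mass balance: Σ fᵢ·δᵢ = δ_bulk ⇒ f_C·(-5.6) + f_B·(-35.7) = -12.5 − (-0.470) = -12.030
Substitute f_B = 0.573 − f_C:
f_C·(-5.6 − -35.7) = -12.030 − 0.573×(-35.7) = 8.426
f_C = 8.426 / 30.1 = 0.2799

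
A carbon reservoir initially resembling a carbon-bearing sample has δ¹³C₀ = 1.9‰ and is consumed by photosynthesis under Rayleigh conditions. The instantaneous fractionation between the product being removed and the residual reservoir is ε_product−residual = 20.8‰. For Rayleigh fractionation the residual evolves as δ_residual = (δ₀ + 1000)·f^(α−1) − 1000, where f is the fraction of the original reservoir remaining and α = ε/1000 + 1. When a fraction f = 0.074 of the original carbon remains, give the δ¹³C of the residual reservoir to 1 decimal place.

-50.9‰

Rayleigh residual: δ_res = (δ₀ + 1000)·f^(α−1) − 1000
α = ε/1000 + 1 = 1.02080, so α − 1 = 0.02080
f^(α−1) = 0.074^(0.02080) = 0.947284
δ_res = (1.9 + 1000) × 0.947284 − 1000 = 949.083 − 1000 = -50.92‰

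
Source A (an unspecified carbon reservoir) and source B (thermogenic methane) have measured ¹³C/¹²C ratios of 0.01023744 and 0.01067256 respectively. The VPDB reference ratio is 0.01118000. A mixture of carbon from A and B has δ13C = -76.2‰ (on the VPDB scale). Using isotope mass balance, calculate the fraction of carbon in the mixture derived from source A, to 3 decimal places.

0.792

δ_A = (0.01023744/0.01118000 − 1)×1000 = (0.915692 − 1)×1000 = -84.308‰
δ_B = (0.01067256/0.01118000 − 1)×1000 = (0.954612 − 1)×1000 = -45.388‰
f_A = (δ_mix − δ_B)/(δ_A − δ_B) = (-76.2 − (-45.388))/(-84.308 − (-45.388))
f_A = -30.812 / -38.919 = 0.7917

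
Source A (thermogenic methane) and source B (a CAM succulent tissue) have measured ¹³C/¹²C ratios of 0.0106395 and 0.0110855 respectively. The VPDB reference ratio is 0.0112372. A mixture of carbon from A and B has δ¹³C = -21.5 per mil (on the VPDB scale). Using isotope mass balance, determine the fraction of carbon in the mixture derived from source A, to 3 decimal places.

δ_A = (0.0106395/0.0112372 − 1)×1000 = (0.946811 − 1)×1000 = -53.189 per mil
δ_B = (0.0110855/0.0112372 − 1)×1000 = (0.986500 − 1)×1000 = -13.500 per mil
f_A = (δ_mix − δ_B)/(δ_A − δ_B) = (-21.5 − (-13.500))/(-53.189 − (-13.500))
f_A = -8.000 / -39.690 = 0.2016

0.202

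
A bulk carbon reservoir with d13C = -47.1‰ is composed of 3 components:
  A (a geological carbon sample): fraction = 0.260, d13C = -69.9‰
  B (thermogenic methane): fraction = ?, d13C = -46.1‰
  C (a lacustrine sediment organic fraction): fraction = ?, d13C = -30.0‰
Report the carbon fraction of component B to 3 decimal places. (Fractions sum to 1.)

0.418

Let f_B and f_C be the unknown fractions; fractions sum to 1 so f_B + f_C = 0.740.
Mass balance: Σ fᵢ·δᵢ = δ_bulk ⇒ f_B·(-46.1) + f_C·(-30.0) = -47.1 − (-18.174) = -28.926
Substitute f_C = 0.740 − f_B:
f_B·(-46.1 − -30.0) = -28.926 − 0.740×(-30.0) = -6.726
f_B = -6.726 / -16.1 = 0.4178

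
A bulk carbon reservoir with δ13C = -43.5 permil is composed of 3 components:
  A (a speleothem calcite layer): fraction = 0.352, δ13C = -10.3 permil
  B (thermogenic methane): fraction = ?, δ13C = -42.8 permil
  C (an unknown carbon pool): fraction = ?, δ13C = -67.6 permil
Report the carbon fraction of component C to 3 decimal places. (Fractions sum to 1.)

0.490

Let f_C and f_B be the unknown fractions; fractions sum to 1 so f_C + f_B = 0.648.
Mass balance: Σ fᵢ·δᵢ = δ_bulk ⇒ f_C·(-67.6) + f_B·(-42.8) = -43.5 − (-3.626) = -39.874
Substitute f_B = 0.648 − f_C:
f_C·(-67.6 − -42.8) = -39.874 − 0.648×(-42.8) = -12.140
f_C = -12.140 / -24.8 = 0.4895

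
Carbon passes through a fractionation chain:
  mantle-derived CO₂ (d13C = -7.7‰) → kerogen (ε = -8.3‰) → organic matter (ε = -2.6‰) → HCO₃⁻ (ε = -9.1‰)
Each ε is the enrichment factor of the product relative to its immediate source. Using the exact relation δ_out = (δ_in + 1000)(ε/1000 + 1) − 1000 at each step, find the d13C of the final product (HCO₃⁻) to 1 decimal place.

-27.4‰

step 1: δ = (-7.70 + 1000)·(-8.3/1000 + 1) − 1000 = -15.94‰
step 2: δ = (-15.94 + 1000)·(-2.6/1000 + 1) − 1000 = -18.49‰
step 3: δ = (-18.49 + 1000)·(-9.1/1000 + 1) − 1000 = -27.43‰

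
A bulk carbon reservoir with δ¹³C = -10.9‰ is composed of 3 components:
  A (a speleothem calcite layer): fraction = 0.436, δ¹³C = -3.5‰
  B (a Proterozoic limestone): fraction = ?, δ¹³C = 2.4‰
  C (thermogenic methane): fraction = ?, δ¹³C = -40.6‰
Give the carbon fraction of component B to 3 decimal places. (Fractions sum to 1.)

Let f_B and f_C be the unknown fractions; fractions sum to 1 so f_B + f_C = 0.564.
Mass balance: Σ fᵢ·δᵢ = δ_bulk ⇒ f_B·(2.4) + f_C·(-40.6) = -10.9 − (-1.526) = -9.374
Substitute f_C = 0.564 − f_B:
f_B·(2.4 − -40.6) = -9.374 − 0.564×(-40.6) = 13.524
f_B = 13.524 / 43.0 = 0.3145

0.315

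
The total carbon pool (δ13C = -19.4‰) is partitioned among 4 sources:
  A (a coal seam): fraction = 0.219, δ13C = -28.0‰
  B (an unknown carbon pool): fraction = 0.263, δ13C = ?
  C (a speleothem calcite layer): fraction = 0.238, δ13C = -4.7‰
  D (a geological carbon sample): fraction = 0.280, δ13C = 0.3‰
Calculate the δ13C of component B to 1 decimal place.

Isotope mass balance: δ_bulk = Σ fᵢ·δᵢ.
-19.4 = 0.219×(-28.0) + 0.263×δ_B + 0.238×(-4.7) + 0.280×(0.3)
0.263·δ_B = -19.4 − (-7.167) = -12.233
δ_B = -12.233 / 0.263 = -46.51‰

-46.5‰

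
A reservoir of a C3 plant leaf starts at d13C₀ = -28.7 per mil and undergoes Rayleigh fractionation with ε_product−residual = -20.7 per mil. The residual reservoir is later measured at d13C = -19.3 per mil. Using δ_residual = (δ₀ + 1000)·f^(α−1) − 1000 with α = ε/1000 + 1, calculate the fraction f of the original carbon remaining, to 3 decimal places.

α − 1 = ε/1000 = -0.0207
(δ_res + 1000)/(δ₀ + 1000) = (-19.3 + 1000)/(-28.7 + 1000) = 980.7/971.3 = 1.009678
f = 1.009678^(1/-0.0207) = exp(ln(1.009678)/-0.0207) = exp(0.00963/-0.0207)
f = exp(-0.4653) = 0.6280

0.628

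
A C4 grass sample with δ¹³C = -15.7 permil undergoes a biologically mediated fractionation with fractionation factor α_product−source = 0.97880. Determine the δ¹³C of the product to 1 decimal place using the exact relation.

δ_product = (δ_source + 1000)·α − 1000
δ_product = (-15.7 + 1000) × 0.97880 − 1000
δ_product = 963.433 − 1000 = -36.57 permil

-36.6 permil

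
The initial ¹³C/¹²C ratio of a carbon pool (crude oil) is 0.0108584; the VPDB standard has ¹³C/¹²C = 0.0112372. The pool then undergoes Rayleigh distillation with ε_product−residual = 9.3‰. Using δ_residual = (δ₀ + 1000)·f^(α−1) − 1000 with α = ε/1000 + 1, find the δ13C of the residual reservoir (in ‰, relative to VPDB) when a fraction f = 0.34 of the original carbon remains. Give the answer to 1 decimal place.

δ₀ = (0.0108584/0.0112372 − 1)×1000 = (0.966291 − 1)×1000 = -33.709‰
α − 1 = ε/1000 = 0.0093
f^(α−1) = 0.34^(0.0093) = 0.990017
δ_res = (-33.709 + 1000) × 0.990017 − 1000 = 956.644 − 1000 = -43.36‰

-43.4‰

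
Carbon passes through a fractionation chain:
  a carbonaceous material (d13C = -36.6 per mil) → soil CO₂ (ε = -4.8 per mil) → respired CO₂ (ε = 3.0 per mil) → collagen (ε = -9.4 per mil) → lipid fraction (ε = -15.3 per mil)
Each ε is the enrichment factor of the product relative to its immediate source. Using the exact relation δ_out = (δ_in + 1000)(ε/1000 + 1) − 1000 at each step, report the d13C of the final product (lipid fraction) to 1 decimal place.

step 1: δ = (-36.60 + 1000)·(-4.8/1000 + 1) − 1000 = -41.22 per mil
step 2: δ = (-41.22 + 1000)·(3.0/1000 + 1) − 1000 = -38.35 per mil
step 3: δ = (-38.35 + 1000)·(-9.4/1000 + 1) − 1000 = -47.39 per mil
step 4: δ = (-47.39 + 1000)·(-15.3/1000 + 1) − 1000 = -61.96 per mil

-62.0 per mil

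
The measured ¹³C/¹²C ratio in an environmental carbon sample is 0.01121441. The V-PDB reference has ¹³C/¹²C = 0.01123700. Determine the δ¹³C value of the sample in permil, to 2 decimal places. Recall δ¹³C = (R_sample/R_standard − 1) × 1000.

-2.01 permil

δ¹³C = (R_sample / R_standard − 1) × 1000
R_sample / R_standard = 0.01121441 / 0.01123700 = 0.997990
δ¹³C = (0.997990 − 1) × 1000 = -2.010 permil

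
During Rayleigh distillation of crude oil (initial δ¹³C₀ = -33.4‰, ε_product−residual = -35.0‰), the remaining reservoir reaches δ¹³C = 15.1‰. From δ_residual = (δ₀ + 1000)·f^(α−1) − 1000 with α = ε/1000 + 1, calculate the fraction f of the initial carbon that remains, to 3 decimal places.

α − 1 = ε/1000 = -0.0350
(δ_res + 1000)/(δ₀ + 1000) = (15.1 + 1000)/(-33.4 + 1000) = 1015.1/966.6 = 1.050176
f = 1.050176^(1/-0.0350) = exp(ln(1.050176)/-0.0350) = exp(0.04896/-0.0350)
f = exp(-1.3988) = 0.2469

0.247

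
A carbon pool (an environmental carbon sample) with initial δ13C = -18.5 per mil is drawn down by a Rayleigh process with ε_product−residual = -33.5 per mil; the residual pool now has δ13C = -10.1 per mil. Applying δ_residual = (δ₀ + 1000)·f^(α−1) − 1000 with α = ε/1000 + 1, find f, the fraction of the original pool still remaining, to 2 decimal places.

α − 1 = ε/1000 = -0.0335
(δ_res + 1000)/(δ₀ + 1000) = (-10.1 + 1000)/(-18.5 + 1000) = 989.9/981.5 = 1.008558
f = 1.008558^(1/-0.0335) = exp(ln(1.008558)/-0.0335) = exp(0.00852/-0.0335)
f = exp(-0.2544) = 0.7754

0.78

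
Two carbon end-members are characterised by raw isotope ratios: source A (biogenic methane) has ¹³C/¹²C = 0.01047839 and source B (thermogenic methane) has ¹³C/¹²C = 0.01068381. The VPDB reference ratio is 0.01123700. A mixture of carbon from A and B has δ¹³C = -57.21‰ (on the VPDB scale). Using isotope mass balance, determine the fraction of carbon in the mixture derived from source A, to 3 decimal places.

0.437

δ_A = (0.01047839/0.01123700 − 1)×1000 = (0.932490 − 1)×1000 = -67.510‰
δ_B = (0.01068381/0.01123700 − 1)×1000 = (0.950771 − 1)×1000 = -49.229‰
f_A = (δ_mix − δ_B)/(δ_A − δ_B) = (-57.21 − (-49.229))/(-67.510 − (-49.229))
f_A = -7.981 / -18.281 = 0.4366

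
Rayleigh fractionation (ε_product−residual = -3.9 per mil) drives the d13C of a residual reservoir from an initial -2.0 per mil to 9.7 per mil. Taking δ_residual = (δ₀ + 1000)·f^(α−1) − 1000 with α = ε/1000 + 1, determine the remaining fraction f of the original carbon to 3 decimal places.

α − 1 = ε/1000 = -0.0039
(δ_res + 1000)/(δ₀ + 1000) = (9.7 + 1000)/(-2.0 + 1000) = 1009.7/998.0 = 1.011723
f = 1.011723^(1/-0.0039) = exp(ln(1.011723)/-0.0039) = exp(0.01166/-0.0039)
f = exp(-2.9885) = 0.0504

0.050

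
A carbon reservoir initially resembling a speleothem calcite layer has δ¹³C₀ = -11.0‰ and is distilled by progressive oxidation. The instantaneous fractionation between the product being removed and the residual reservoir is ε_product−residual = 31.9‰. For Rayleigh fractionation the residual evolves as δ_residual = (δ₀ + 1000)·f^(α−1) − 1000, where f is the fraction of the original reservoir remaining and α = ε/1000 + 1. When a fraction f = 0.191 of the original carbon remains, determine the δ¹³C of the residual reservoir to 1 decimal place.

-61.9‰

Rayleigh residual: δ_res = (δ₀ + 1000)·f^(α−1) − 1000
α = ε/1000 + 1 = 1.03190, so α − 1 = 0.03190
f^(α−1) = 0.191^(0.03190) = 0.948560
δ_res = (-11.0 + 1000) × 0.948560 − 1000 = 938.126 − 1000 = -61.87‰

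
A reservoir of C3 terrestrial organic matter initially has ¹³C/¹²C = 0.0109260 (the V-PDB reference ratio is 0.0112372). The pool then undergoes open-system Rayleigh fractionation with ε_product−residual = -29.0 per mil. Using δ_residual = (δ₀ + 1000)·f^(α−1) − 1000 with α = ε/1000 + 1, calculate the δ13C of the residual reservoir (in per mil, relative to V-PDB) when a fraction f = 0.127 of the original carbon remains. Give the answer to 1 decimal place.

32.3 per mil

δ₀ = (0.0109260/0.0112372 − 1)×1000 = (0.972306 − 1)×1000 = -27.694 per mil
α − 1 = ε/1000 = -0.0290
f^(α−1) = 0.127^(-0.0290) = 1.061670
δ_res = (-27.694 + 1000) × 1.061670 − 1000 = 1032.269 − 1000 = 32.27 per mil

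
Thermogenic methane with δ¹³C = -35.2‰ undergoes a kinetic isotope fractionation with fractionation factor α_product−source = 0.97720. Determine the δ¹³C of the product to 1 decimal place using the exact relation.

δ_product = (δ_source + 1000)·α − 1000
δ_product = (-35.2 + 1000) × 0.97720 − 1000
δ_product = 942.803 − 1000 = -57.20‰

-57.2‰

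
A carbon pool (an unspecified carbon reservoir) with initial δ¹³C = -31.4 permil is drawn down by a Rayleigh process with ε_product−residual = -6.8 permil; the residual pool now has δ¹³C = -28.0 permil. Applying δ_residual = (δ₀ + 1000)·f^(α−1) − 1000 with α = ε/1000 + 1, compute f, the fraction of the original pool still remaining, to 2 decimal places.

α − 1 = ε/1000 = -0.0068
(δ_res + 1000)/(δ₀ + 1000) = (-28.0 + 1000)/(-31.4 + 1000) = 972.0/968.6 = 1.003510
f = 1.003510^(1/-0.0068) = exp(ln(1.003510)/-0.0068) = exp(0.00350/-0.0068)
f = exp(-0.5153) = 0.5973

0.60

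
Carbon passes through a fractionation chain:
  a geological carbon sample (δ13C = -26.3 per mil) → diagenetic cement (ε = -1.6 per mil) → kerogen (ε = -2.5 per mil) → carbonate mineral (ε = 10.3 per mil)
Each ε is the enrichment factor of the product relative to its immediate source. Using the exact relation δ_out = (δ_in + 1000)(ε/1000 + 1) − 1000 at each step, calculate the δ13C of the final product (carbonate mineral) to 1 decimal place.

step 1: δ = (-26.30 + 1000)·(-1.6/1000 + 1) − 1000 = -27.86 per mil
step 2: δ = (-27.86 + 1000)·(-2.5/1000 + 1) − 1000 = -30.29 per mil
step 3: δ = (-30.29 + 1000)·(10.3/1000 + 1) − 1000 = -20.30 per mil

-20.3 per mil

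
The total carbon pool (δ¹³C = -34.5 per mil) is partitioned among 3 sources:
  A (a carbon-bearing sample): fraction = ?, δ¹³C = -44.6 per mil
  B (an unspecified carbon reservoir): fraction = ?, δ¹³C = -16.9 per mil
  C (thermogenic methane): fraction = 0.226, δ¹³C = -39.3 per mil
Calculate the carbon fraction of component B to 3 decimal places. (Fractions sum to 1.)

0.321

Let f_B and f_A be the unknown fractions; fractions sum to 1 so f_B + f_A = 0.774.
Mass balance: Σ fᵢ·δᵢ = δ_bulk ⇒ f_B·(-16.9) + f_A·(-44.6) = -34.5 − (-8.882) = -25.618
Substitute f_A = 0.774 − f_B:
f_B·(-16.9 − -44.6) = -25.618 − 0.774×(-44.6) = 8.902
f_B = 8.902 / 27.7 = 0.3214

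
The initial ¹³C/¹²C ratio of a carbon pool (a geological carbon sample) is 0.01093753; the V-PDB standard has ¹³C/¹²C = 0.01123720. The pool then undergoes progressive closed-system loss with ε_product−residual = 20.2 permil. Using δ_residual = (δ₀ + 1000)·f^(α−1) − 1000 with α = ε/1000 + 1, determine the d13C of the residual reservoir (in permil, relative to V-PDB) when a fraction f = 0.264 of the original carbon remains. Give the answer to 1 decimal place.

δ₀ = (0.01093753/0.01123720 − 1)×1000 = (0.973332 − 1)×1000 = -26.668 permil
α − 1 = ε/1000 = 0.0202
f^(α−1) = 0.264^(0.0202) = 0.973456
δ_res = (-26.668 + 1000) × 0.973456 − 1000 = 947.496 − 1000 = -52.50 permil

-52.5 permil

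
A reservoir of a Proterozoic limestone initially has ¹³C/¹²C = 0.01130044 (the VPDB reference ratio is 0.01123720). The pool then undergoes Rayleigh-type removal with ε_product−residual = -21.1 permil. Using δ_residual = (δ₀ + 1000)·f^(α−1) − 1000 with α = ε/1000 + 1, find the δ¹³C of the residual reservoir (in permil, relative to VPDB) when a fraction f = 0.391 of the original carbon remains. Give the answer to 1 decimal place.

δ₀ = (0.01130044/0.01123720 − 1)×1000 = (1.005628 − 1)×1000 = 5.628 permil
α − 1 = ε/1000 = -0.0211
f^(α−1) = 0.391^(-0.0211) = 1.020012
δ_res = (5.628 + 1000) × 1.020012 − 1000 = 1025.752 − 1000 = 25.75 permil

25.8 permil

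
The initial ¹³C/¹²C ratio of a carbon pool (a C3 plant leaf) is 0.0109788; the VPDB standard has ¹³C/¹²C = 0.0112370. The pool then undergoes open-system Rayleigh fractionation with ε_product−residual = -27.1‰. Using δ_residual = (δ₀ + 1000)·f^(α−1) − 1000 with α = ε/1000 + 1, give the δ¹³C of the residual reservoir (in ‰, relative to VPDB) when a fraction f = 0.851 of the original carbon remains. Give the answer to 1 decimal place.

-18.7‰

δ₀ = (0.0109788/0.0112370 − 1)×1000 = (0.977022 − 1)×1000 = -22.978‰
α − 1 = ε/1000 = -0.0271
f^(α−1) = 0.851^(-0.0271) = 1.004382
δ_res = (-22.978 + 1000) × 1.004382 − 1000 = 981.304 − 1000 = -18.70‰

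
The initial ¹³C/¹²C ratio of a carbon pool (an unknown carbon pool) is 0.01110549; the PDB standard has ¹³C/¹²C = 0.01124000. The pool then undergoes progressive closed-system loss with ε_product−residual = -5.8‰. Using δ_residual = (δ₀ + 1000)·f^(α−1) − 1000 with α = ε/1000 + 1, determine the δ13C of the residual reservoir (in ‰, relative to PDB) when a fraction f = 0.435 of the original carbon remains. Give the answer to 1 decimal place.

-7.2‰

δ₀ = (0.01110549/0.01124000 − 1)×1000 = (0.988033 − 1)×1000 = -11.967‰
α − 1 = ε/1000 = -0.0058
f^(α−1) = 0.435^(-0.0058) = 1.004840
δ_res = (-11.967 + 1000) × 1.004840 − 1000 = 992.815 − 1000 = -7.19‰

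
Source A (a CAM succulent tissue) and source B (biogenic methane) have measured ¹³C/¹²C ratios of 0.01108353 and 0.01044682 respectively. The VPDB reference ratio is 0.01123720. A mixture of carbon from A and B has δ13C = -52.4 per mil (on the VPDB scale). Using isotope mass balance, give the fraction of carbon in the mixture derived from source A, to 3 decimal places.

δ_A = (0.01108353/0.01123720 − 1)×1000 = (0.986325 − 1)×1000 = -13.675 per mil
δ_B = (0.01044682/0.01123720 − 1)×1000 = (0.929664 − 1)×1000 = -70.336 per mil
f_A = (δ_mix − δ_B)/(δ_A − δ_B) = (-52.4 − (-70.336))/(-13.675 − (-70.336))
f_A = 17.936 / 56.661 = 0.3166

0.317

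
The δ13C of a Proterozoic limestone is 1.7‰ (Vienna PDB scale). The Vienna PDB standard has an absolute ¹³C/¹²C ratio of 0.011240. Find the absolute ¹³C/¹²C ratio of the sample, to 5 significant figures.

R_sample = R_standard × (δ13C/1000 + 1)
R_sample = 0.011240 × (1.7/1000 + 1) = 0.011240 × 1.001700
R_sample = 0.0112591

0.011259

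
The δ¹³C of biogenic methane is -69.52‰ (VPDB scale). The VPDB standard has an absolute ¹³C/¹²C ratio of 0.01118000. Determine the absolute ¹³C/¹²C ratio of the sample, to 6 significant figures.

R_sample = R_standard × (δ¹³C/1000 + 1)
R_sample = 0.01118000 × (-69.52/1000 + 1) = 0.01118000 × 0.930480
R_sample = 0.0104028

0.0104028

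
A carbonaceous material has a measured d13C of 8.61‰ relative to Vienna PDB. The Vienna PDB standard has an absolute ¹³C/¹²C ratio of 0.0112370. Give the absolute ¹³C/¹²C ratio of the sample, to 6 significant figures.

R_sample = R_standard × (d13C/1000 + 1)
R_sample = 0.0112370 × (8.61/1000 + 1) = 0.0112370 × 1.008610
R_sample = 0.0113338

0.0113338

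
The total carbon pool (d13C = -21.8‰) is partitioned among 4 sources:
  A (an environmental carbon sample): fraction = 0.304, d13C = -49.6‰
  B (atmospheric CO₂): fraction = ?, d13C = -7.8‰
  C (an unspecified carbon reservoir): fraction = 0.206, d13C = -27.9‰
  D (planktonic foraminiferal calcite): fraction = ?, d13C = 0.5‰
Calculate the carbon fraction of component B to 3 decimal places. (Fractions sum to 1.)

0.147

Let f_B and f_D be the unknown fractions; fractions sum to 1 so f_B + f_D = 0.490.
Mass balance: Σ fᵢ·δᵢ = δ_bulk ⇒ f_B·(-7.8) + f_D·(0.5) = -21.8 − (-20.826) = -0.974
Substitute f_D = 0.490 − f_B:
f_B·(-7.8 − 0.5) = -0.974 − 0.490×(0.5) = -1.219
f_B = -1.219 / -8.3 = 0.1469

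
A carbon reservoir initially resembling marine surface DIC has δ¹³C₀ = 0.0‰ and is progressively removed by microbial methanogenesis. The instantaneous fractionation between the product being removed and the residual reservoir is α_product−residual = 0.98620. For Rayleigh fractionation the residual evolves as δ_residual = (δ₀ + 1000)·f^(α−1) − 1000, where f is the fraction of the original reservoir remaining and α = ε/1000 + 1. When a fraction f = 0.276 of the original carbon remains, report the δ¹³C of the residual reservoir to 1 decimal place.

Rayleigh residual: δ_res = (δ₀ + 1000)·f^(α−1) − 1000
α − 1 = -0.01380
f^(α−1) = 0.276^(-0.01380) = 1.017924
δ_res = (-0.0 + 1000) × 1.017924 − 1000 = 1017.924 − 1000 = 17.92‰

17.9‰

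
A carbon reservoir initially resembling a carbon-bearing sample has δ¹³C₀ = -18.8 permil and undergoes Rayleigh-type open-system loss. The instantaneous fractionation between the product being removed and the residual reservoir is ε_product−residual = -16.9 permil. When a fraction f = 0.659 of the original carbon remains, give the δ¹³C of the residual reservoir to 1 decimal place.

-11.9 permil

Rayleigh residual: δ_res = (δ₀ + 1000)·f^(α−1) − 1000
α = ε/1000 + 1 = 0.98310, so α − 1 = -0.01690
f^(α−1) = 0.659^(-0.01690) = 1.007073
δ_res = (-18.8 + 1000) × 1.007073 − 1000 = 988.140 − 1000 = -11.86 permil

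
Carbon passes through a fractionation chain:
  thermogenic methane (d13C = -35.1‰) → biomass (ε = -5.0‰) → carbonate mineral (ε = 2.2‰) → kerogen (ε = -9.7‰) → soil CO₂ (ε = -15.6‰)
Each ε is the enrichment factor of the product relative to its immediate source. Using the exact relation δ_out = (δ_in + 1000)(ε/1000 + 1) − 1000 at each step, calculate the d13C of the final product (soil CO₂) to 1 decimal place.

step 1: δ = (-35.10 + 1000)·(-5.0/1000 + 1) − 1000 = -39.92‰
step 2: δ = (-39.92 + 1000)·(2.2/1000 + 1) − 1000 = -37.81‰
step 3: δ = (-37.81 + 1000)·(-9.7/1000 + 1) − 1000 = -47.15‰
step 4: δ = (-47.15 + 1000)·(-15.6/1000 + 1) − 1000 = -62.01‰

-62.0‰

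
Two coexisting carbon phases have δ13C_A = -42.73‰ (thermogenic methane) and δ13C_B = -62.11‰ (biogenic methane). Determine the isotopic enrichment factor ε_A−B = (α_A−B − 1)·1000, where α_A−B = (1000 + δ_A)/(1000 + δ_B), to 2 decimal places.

α_A−B = (1000 + -42.73) / (1000 + -62.11) = 957.27 / 937.89 = 1.020663
ε_A−B = (1.020663 − 1) × 1000 = 20.663‰
(The approximation ε ≈ δ_A − δ_B would give 19.38‰.)

20.66‰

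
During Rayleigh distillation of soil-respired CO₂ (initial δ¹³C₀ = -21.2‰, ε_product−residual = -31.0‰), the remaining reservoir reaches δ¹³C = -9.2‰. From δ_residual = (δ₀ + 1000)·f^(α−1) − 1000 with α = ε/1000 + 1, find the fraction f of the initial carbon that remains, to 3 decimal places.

α − 1 = ε/1000 = -0.0310
(δ_res + 1000)/(δ₀ + 1000) = (-9.2 + 1000)/(-21.2 + 1000) = 990.8/978.8 = 1.012260
f = 1.012260^(1/-0.0310) = exp(ln(1.012260)/-0.0310) = exp(0.01219/-0.0310)
f = exp(-0.3931) = 0.6750

0.675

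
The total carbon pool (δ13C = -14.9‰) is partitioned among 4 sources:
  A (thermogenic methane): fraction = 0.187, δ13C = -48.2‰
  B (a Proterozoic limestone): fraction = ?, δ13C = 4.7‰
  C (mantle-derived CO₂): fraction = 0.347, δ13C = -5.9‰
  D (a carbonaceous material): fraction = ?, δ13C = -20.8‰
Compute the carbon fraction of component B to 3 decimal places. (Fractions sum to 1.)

0.230

Let f_B and f_D be the unknown fractions; fractions sum to 1 so f_B + f_D = 0.466.
Mass balance: Σ fᵢ·δᵢ = δ_bulk ⇒ f_B·(4.7) + f_D·(-20.8) = -14.9 − (-11.061) = -3.839
Substitute f_D = 0.466 − f_B:
f_B·(4.7 − -20.8) = -3.839 − 0.466×(-20.8) = 5.854
f_B = 5.854 / 25.5 = 0.2295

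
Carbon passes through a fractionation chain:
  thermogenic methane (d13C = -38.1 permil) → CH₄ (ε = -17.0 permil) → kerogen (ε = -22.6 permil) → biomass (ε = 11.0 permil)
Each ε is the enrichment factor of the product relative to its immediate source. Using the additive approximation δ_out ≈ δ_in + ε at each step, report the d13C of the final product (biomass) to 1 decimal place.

step 1: δ ≈ -38.1 + (-17.0) = -55.1 permil
step 2: δ ≈ -55.1 + (-22.6) = -77.7 permil
step 3: δ ≈ -77.7 + (11.0) = -66.7 permil

-66.7 permil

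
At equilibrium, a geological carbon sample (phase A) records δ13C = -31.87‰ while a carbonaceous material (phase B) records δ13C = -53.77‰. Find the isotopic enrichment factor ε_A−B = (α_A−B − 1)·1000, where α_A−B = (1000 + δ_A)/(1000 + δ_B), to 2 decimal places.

23.14‰

α_A−B = (1000 + -31.87) / (1000 + -53.77) = 968.13 / 946.23 = 1.023144
ε_A−B = (1.023144 − 1) × 1000 = 23.144‰
(The approximation ε ≈ δ_A − δ_B would give 21.90‰.)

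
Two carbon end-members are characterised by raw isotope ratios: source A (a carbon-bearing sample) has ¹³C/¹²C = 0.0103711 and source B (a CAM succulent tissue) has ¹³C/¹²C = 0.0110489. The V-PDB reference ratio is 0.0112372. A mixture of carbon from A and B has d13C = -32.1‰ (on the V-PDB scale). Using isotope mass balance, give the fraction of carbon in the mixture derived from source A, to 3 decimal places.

0.254

δ_A = (0.0103711/0.0112372 − 1)×1000 = (0.922926 − 1)×1000 = -77.074‰
δ_B = (0.0110489/0.0112372 − 1)×1000 = (0.983243 − 1)×1000 = -16.757‰
f_A = (δ_mix − δ_B)/(δ_A − δ_B) = (-32.1 − (-16.757))/(-77.074 − (-16.757))
f_A = -15.343 / -60.318 = 0.2544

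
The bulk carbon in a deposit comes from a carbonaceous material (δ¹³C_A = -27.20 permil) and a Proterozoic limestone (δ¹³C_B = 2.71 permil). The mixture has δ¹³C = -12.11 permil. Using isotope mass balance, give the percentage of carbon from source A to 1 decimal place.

δ_mix = f_A·δ_A + (1 − f_A)·δ_B  ⇒  f_A = (δ_mix − δ_B)/(δ_A − δ_B)
f_A = (-12.11 − (2.71)) / (-27.20 − (2.71))
f_A = -14.82 / -29.91 = 0.4955

49.5%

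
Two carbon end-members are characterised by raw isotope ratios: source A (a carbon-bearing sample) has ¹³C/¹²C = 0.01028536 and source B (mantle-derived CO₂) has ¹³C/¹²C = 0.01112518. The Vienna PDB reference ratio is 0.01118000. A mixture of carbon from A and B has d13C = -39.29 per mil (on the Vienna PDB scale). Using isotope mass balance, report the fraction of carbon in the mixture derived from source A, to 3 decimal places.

δ_A = (0.01028536/0.01118000 − 1)×1000 = (0.919979 − 1)×1000 = -80.021 per mil
δ_B = (0.01112518/0.01118000 − 1)×1000 = (0.995097 − 1)×1000 = -4.903 per mil
f_A = (δ_mix − δ_B)/(δ_A − δ_B) = (-39.29 − (-4.903))/(-80.021 − (-4.903))
f_A = -34.387 / -75.118 = 0.4578

0.458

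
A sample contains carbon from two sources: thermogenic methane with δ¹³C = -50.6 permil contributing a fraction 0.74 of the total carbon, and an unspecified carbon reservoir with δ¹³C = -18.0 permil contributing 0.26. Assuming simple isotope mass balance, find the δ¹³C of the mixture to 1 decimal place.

-42.1 permil

δ_mix = f_A·δ_A + f_B·δ_B
δ_mix = 0.74 × (-50.6) + 0.26 × (-18.0)
δ_mix = -37.44 + -4.68 = -42.12 permil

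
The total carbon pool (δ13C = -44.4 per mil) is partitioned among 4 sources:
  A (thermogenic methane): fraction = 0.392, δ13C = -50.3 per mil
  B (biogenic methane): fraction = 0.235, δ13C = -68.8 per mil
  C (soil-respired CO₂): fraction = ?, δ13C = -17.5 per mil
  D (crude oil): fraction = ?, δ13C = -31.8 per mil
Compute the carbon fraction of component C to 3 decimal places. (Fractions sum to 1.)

0.234

Let f_C and f_D be the unknown fractions; fractions sum to 1 so f_C + f_D = 0.373.
Mass balance: Σ fᵢ·δᵢ = δ_bulk ⇒ f_C·(-17.5) + f_D·(-31.8) = -44.4 − (-35.886) = -8.514
Substitute f_D = 0.373 − f_C:
f_C·(-17.5 − -31.8) = -8.514 − 0.373×(-31.8) = 3.347
f_C = 3.347 / 14.3 = 0.2341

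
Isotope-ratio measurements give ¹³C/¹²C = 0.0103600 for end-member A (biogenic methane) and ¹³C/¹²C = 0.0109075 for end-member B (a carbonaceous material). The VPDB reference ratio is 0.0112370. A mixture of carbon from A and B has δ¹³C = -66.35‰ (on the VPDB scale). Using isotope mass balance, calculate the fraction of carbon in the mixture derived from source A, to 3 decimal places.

0.760

δ_A = (0.0103600/0.0112370 − 1)×1000 = (0.921954 − 1)×1000 = -78.046‰
δ_B = (0.0109075/0.0112370 − 1)×1000 = (0.970677 − 1)×1000 = -29.323‰
f_A = (δ_mix − δ_B)/(δ_A − δ_B) = (-66.35 − (-29.323))/(-78.046 − (-29.323))
f_A = -37.027 / -48.723 = 0.7600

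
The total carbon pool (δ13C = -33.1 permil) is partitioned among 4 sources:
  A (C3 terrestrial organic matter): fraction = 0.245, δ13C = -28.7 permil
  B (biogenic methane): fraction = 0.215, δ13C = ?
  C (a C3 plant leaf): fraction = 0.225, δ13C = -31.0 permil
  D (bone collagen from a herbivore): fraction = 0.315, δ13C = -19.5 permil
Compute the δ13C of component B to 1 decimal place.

Isotope mass balance: δ_bulk = Σ fᵢ·δᵢ.
-33.1 = 0.245×(-28.7) + 0.215×δ_B + 0.225×(-31.0) + 0.315×(-19.5)
0.215·δ_B = -33.1 − (-20.149) = -12.951
δ_B = -12.951 / 0.215 = -60.24 permil

-60.2 permil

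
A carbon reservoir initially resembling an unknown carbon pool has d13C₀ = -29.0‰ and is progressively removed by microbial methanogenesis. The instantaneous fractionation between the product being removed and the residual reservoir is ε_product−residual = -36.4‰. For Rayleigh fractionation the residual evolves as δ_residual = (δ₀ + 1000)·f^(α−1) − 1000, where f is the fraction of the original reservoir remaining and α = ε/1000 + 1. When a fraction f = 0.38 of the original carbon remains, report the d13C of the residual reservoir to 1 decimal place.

Rayleigh residual: δ_res = (δ₀ + 1000)·f^(α−1) − 1000
α = ε/1000 + 1 = 0.96360, so α − 1 = -0.03640
f^(α−1) = 0.38^(-0.03640) = 1.035848
δ_res = (-29.0 + 1000) × 1.035848 − 1000 = 1005.808 − 1000 = 5.81‰

5.8‰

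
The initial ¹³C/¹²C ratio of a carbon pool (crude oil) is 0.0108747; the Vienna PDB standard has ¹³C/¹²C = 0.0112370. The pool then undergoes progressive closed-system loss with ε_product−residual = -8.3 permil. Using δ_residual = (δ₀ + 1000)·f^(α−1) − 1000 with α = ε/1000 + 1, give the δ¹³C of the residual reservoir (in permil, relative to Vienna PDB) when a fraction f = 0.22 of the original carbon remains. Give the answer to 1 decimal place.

-20.0 permil

δ₀ = (0.0108747/0.0112370 − 1)×1000 = (0.967758 − 1)×1000 = -32.242 permil
α − 1 = ε/1000 = -0.0083
f^(α−1) = 0.22^(-0.0083) = 1.012647
δ_res = (-32.242 + 1000) × 1.012647 − 1000 = 979.997 − 1000 = -20.00 permil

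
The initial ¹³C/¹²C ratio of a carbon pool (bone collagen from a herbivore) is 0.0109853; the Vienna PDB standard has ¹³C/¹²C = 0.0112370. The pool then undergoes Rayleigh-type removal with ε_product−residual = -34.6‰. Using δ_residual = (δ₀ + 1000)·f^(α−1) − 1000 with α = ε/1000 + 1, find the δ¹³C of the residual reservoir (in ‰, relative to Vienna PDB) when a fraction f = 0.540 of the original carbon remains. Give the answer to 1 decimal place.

δ₀ = (0.0109853/0.0112370 − 1)×1000 = (0.977601 − 1)×1000 = -22.399‰
α − 1 = ε/1000 = -0.0346
f^(α−1) = 0.540^(-0.0346) = 1.021549
δ_res = (-22.399 + 1000) × 1.021549 − 1000 = 998.667 − 1000 = -1.33‰

-1.3‰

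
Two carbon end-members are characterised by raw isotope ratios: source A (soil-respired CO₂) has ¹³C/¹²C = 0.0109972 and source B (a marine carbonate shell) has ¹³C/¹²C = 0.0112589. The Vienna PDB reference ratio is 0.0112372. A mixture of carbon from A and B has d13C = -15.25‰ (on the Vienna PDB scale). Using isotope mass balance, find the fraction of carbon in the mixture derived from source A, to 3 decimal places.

0.738

δ_A = (0.0109972/0.0112372 − 1)×1000 = (0.978642 − 1)×1000 = -21.358‰
δ_B = (0.0112589/0.0112372 − 1)×1000 = (1.001931 − 1)×1000 = 1.931‰
f_A = (δ_mix − δ_B)/(δ_A − δ_B) = (-15.25 − (1.931))/(-21.358 − (1.931))
f_A = -17.181 / -23.289 = 0.7377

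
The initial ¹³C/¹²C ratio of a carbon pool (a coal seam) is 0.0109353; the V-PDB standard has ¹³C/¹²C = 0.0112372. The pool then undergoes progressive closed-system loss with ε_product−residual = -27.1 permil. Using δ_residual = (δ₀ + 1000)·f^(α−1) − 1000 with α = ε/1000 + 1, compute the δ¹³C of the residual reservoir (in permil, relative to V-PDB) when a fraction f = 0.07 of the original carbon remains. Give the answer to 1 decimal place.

45.9 permil

δ₀ = (0.0109353/0.0112372 − 1)×1000 = (0.973134 − 1)×1000 = -26.866 permil
α − 1 = ε/1000 = -0.0271
f^(α−1) = 0.07^(-0.0271) = 1.074726
δ_res = (-26.866 + 1000) × 1.074726 − 1000 = 1045.852 − 1000 = 45.85 permil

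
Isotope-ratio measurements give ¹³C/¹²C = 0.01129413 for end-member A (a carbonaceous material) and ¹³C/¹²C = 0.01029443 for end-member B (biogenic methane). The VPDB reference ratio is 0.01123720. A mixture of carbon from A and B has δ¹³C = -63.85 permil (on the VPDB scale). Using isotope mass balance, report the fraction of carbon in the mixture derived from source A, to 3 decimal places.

δ_A = (0.01129413/0.01123720 − 1)×1000 = (1.005066 − 1)×1000 = 5.066 permil
δ_B = (0.01029443/0.01123720 − 1)×1000 = (0.916103 − 1)×1000 = -83.897 permil
f_A = (δ_mix − δ_B)/(δ_A − δ_B) = (-63.85 − (-83.897))/(5.066 − (-83.897))
f_A = 20.047 / 88.963 = 0.2253

0.225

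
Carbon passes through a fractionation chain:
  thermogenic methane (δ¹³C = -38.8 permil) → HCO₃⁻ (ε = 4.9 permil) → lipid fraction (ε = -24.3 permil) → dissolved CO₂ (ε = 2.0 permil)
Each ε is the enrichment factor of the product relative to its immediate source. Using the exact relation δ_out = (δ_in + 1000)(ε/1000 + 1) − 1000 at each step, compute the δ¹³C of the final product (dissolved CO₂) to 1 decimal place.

-55.7 permil

step 1: δ = (-38.80 + 1000)·(4.9/1000 + 1) − 1000 = -34.09 permil
step 2: δ = (-34.09 + 1000)·(-24.3/1000 + 1) − 1000 = -57.56 permil
step 3: δ = (-57.56 + 1000)·(2.0/1000 + 1) − 1000 = -55.68 permil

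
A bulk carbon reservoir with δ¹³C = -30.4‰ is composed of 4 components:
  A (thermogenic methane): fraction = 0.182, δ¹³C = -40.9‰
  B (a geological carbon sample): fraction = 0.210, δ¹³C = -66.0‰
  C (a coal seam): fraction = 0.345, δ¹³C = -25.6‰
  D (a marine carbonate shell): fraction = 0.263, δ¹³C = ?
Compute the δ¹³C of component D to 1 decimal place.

-1.0‰

Isotope mass balance: δ_bulk = Σ fᵢ·δᵢ.
-30.4 = 0.182×(-40.9) + 0.210×(-66.0) + 0.345×(-25.6) + 0.263×δ_D
0.263·δ_D = -30.4 − (-30.136) = -0.264
δ_D = -0.264 / 0.263 = -1.00‰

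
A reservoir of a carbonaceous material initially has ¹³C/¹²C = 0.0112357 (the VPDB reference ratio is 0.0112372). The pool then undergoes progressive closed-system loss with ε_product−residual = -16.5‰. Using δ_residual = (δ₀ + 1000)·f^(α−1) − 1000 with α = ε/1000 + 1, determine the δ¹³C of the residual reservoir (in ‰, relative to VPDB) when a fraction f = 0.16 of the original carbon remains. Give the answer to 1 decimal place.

30.6‰

δ₀ = (0.0112357/0.0112372 − 1)×1000 = (0.999867 − 1)×1000 = -0.133‰
α − 1 = ε/1000 = -0.0165
f^(α−1) = 0.16^(-0.0165) = 1.030699
δ_res = (-0.133 + 1000) × 1.030699 − 1000 = 1030.562 − 1000 = 30.56‰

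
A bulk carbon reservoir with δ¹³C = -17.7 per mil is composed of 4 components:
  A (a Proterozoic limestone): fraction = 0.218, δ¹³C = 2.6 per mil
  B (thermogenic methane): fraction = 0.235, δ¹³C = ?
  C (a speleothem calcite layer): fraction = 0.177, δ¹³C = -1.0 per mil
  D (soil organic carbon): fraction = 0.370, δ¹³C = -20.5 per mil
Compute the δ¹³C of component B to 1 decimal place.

Isotope mass balance: δ_bulk = Σ fᵢ·δᵢ.
-17.7 = 0.218×(2.6) + 0.235×δ_B + 0.177×(-1.0) + 0.370×(-20.5)
0.235·δ_B = -17.7 − (-7.195) = -10.505
δ_B = -10.505 / 0.235 = -44.70 per mil

-44.7 per mil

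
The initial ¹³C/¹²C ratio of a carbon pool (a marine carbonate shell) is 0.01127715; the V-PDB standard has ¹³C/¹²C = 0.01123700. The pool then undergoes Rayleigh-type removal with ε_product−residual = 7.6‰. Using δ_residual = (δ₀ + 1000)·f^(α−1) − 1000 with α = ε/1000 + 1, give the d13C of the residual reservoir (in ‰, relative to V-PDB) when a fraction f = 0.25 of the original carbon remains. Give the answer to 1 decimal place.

-6.9‰

δ₀ = (0.01127715/0.01123700 − 1)×1000 = (1.003573 − 1)×1000 = 3.573‰
α − 1 = ε/1000 = 0.0076
f^(α−1) = 0.25^(0.0076) = 0.989519
δ_res = (3.573 + 1000) × 0.989519 − 1000 = 993.055 − 1000 = -6.94‰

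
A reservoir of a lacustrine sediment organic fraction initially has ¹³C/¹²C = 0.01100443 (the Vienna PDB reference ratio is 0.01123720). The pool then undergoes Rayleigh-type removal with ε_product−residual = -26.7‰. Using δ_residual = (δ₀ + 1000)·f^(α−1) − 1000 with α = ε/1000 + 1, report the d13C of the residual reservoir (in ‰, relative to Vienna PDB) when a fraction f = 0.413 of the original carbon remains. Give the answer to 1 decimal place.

δ₀ = (0.01100443/0.01123720 − 1)×1000 = (0.979286 − 1)×1000 = -20.714‰
α − 1 = ε/1000 = -0.0267
f^(α−1) = 0.413^(-0.0267) = 1.023892
δ_res = (-20.714 + 1000) × 1.023892 − 1000 = 1002.683 − 1000 = 2.68‰

2.7‰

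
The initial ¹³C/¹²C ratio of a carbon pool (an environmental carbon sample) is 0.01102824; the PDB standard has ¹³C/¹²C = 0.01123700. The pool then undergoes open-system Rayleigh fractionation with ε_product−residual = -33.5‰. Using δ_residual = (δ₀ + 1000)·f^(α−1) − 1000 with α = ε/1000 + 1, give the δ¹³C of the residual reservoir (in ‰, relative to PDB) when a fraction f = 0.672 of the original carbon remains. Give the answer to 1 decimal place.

δ₀ = (0.01102824/0.01123700 − 1)×1000 = (0.981422 − 1)×1000 = -18.578‰
α − 1 = ε/1000 = -0.0335
f^(α−1) = 0.672^(-0.0335) = 1.013405
δ_res = (-18.578 + 1000) × 1.013405 − 1000 = 994.578 − 1000 = -5.42‰

-5.4‰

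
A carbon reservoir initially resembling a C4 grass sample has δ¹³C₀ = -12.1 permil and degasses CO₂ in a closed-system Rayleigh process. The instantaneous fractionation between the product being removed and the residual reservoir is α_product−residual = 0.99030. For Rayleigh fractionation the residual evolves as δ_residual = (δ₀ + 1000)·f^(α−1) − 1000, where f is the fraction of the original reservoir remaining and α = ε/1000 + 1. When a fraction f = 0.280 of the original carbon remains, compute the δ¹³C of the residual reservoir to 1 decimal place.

Rayleigh residual: δ_res = (δ₀ + 1000)·f^(α−1) − 1000
α − 1 = -0.00970
f^(α−1) = 0.280^(-0.00970) = 1.012424
δ_res = (-12.1 + 1000) × 1.012424 − 1000 = 1000.174 − 1000 = 0.17 permil

0.2 permil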